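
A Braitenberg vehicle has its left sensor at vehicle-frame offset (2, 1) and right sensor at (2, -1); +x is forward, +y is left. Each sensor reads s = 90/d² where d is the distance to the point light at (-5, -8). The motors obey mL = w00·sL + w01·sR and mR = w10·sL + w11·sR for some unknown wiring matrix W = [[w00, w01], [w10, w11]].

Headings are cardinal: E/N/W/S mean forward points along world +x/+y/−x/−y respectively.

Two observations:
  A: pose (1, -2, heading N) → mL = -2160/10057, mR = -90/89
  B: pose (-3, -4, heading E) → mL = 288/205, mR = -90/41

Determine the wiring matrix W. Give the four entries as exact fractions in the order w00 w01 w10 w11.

obs A: pose=(1,-2,N) → sL=90/89, sR=90/113, mL=-2160/10057, mR=-90/89
obs B: pose=(-3,-4,E) → sL=90/41, sR=18/5, mL=288/205, mR=-90/41
sensor matrix S = [[90/89, 90/113], [90/41, 18/5]]; det S = 780192/412337
solve [mL_A; mL_B] = S·[w00; w01] and [mR_A; mR_B] = S·[w10; w11]:
  w00 = -1, w01 = 1, w10 = -1, w11 = 0

-1 1 -1 0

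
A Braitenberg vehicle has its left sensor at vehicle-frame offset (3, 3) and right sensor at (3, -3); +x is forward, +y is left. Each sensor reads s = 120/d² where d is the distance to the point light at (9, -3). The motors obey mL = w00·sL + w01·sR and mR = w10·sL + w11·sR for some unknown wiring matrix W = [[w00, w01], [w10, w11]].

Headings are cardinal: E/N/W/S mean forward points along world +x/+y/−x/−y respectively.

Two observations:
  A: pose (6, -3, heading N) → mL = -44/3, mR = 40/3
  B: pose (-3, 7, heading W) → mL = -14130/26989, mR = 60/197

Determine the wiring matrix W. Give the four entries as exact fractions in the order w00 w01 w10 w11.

obs A: pose=(6,-3,N) → sL=8/3, sR=40/3, mL=-44/3, mR=40/3
obs B: pose=(-3,7,W) → sL=60/137, sR=60/197, mL=-14130/26989, mR=60/197
sensor matrix S = [[8/3, 40/3], [60/137, 60/197]]; det S = -135680/26989
solve [mL_A; mL_B] = S·[w00; w01] and [mR_A; mR_B] = S·[w10; w11]:
  w00 = -1/2, w01 = -1, w10 = 0, w11 = 1

-1/2 -1 0 1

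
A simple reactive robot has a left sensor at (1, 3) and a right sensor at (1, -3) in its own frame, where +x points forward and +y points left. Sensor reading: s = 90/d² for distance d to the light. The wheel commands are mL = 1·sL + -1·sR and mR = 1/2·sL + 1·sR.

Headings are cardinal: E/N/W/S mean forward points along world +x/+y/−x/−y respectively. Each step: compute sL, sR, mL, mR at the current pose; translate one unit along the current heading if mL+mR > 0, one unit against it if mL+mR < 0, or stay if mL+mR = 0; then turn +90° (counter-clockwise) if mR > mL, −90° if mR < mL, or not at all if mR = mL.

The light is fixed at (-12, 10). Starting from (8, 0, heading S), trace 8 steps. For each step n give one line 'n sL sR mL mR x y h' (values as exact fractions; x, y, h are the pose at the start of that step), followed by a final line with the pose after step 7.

n=0: pose=(8,0,S); sL=9/65, sR=9/41; mL=-216/2665, mR=1539/5330; mL+mR=27/130 → advance +1; mR−mL=1971/5330 → turn +1·90°
n=1: pose=(8,-1,E); sL=18/101, sR=90/637; mL=2376/64337, mR=14823/64337; mL+mR=27/101 → advance +1; mR−mL=12447/64337 → turn +1·90°
n=2: pose=(9,-1,N); sL=45/212, sR=45/338; mL=2835/35828, mR=17145/71656; mL+mR=135/424 → advance +1; mR−mL=11475/71656 → turn +1·90°
n=3: pose=(9,0,W); sL=90/569, sR=90/449; mL=-10800/255481, mR=71415/255481; mL+mR=135/569 → advance +1; mR−mL=82215/255481 → turn +1·90°
n=4: pose=(8,0,S); sL=9/65, sR=9/41; mL=-216/2665, mR=1539/5330; mL+mR=27/130 → advance +1; mR−mL=1971/5330 → turn +1·90°
n=5: pose=(8,-1,E); sL=18/101, sR=90/637; mL=2376/64337, mR=14823/64337; mL+mR=27/101 → advance +1; mR−mL=12447/64337 → turn +1·90°
n=6: pose=(9,-1,N); sL=45/212, sR=45/338; mL=2835/35828, mR=17145/71656; mL+mR=135/424 → advance +1; mR−mL=11475/71656 → turn +1·90°
n=7: pose=(9,0,W); sL=90/569, sR=90/449; mL=-10800/255481, mR=71415/255481; mL+mR=135/569 → advance +1; mR−mL=82215/255481 → turn +1·90°

0 9/65 9/41 -216/2665 1539/5330 8 0 S
1 18/101 90/637 2376/64337 14823/64337 8 -1 E
2 45/212 45/338 2835/35828 17145/71656 9 -1 N
3 90/569 90/449 -10800/255481 71415/255481 9 0 W
4 9/65 9/41 -216/2665 1539/5330 8 0 S
5 18/101 90/637 2376/64337 14823/64337 8 -1 E
6 45/212 45/338 2835/35828 17145/71656 9 -1 N
7 90/569 90/449 -10800/255481 71415/255481 9 0 W
final 8 0 S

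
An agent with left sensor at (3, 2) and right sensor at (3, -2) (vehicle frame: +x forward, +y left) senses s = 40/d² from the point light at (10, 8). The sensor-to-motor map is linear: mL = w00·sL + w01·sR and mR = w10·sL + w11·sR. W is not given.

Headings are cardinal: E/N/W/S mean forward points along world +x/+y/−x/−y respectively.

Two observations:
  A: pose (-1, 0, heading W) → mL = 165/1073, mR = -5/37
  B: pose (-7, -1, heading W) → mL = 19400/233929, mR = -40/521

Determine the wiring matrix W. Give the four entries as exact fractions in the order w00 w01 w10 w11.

obs A: pose=(-1,0,W) → sL=5/37, sR=5/29, mL=165/1073, mR=-5/37
obs B: pose=(-7,-1,W) → sL=40/521, sR=40/449, mL=19400/233929, mR=-40/521
sensor matrix S = [[5/37, 5/29], [40/521, 40/449]]; det S = -300800/251005817
solve [mL_A; mL_B] = S·[w00; w01] and [mR_A; mR_B] = S·[w10; w11]:
  w00 = 1/2, w01 = 1/2, w10 = -1, w11 = 0

1/2 1/2 -1 0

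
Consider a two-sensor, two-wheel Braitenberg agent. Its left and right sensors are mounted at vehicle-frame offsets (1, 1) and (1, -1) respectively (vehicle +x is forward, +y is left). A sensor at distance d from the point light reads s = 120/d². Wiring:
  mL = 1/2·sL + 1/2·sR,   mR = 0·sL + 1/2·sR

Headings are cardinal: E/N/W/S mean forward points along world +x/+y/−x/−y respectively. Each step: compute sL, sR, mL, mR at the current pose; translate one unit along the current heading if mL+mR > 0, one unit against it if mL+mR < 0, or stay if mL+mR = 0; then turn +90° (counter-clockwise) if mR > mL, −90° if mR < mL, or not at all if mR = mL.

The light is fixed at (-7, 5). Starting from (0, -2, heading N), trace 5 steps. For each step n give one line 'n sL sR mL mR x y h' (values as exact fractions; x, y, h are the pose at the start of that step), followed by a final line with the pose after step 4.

n=0: pose=(0,-2,N); sL=5/3, sR=6/5; mL=43/30, mR=3/5; mL+mR=61/30 → advance +1; mR−mL=-5/6 → turn -1·90°
n=1: pose=(0,-1,E); sL=120/89, sR=120/113; mL=12120/10057, mR=60/113; mL+mR=17460/10057 → advance +1; mR−mL=-60/89 → turn -1·90°
n=2: pose=(1,-1,S); sL=12/13, sR=60/49; mL=684/637, mR=30/49; mL+mR=1074/637 → advance +1; mR−mL=-6/13 → turn -1·90°
n=3: pose=(1,-2,W); sL=120/113, sR=24/17; mL=2376/1921, mR=12/17; mL+mR=3732/1921 → advance +1; mR−mL=-60/113 → turn -1·90°
n=4: pose=(0,-2,N); sL=5/3, sR=6/5; mL=43/30, mR=3/5; mL+mR=61/30 → advance +1; mR−mL=-5/6 → turn -1·90°

0 5/3 6/5 43/30 3/5 0 -2 N
1 120/89 120/113 12120/10057 60/113 0 -1 E
2 12/13 60/49 684/637 30/49 1 -1 S
3 120/113 24/17 2376/1921 12/17 1 -2 W
4 5/3 6/5 43/30 3/5 0 -2 N
final 0 -1 E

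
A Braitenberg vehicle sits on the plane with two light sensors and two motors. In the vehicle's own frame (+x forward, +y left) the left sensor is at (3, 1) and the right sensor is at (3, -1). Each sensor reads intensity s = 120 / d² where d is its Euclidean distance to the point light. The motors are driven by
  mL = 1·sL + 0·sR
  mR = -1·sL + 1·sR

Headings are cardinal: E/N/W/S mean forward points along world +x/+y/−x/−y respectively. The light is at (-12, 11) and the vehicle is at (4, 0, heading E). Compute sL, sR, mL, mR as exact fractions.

120/461 24/101 120/461 -1056/46561

left sensor world pos  = (7, 1); dL² = 461
right sensor world pos = (7, -1); dR² = 505
sL = 120/461 = 120/461
sR = 120/505 = 24/101
mL = 1·sL + 0·sR = 120/461
mR = -1·sL + 1·sR = -1056/46561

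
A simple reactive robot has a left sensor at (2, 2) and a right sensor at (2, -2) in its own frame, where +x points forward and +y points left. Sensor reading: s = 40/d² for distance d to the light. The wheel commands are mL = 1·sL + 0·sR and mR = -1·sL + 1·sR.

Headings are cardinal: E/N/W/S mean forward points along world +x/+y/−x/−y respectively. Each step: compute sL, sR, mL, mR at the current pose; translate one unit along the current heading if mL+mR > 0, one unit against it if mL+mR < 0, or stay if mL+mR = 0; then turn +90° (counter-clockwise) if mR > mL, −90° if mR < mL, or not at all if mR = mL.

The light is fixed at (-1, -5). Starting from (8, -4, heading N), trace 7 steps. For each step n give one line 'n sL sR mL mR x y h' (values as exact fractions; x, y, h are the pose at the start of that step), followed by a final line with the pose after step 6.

0 20/29 4/13 20/29 -144/377 8 -4 N
1 40/137 40/121 40/137 640/16577 8 -3 E
2 5/18 5/8 5/18 25/72 9 -3 S
3 40/153 8/29 40/153 64/4437 9 -4 E
4 4/17 20/41 4/17 176/697 10 -4 S
5 40/173 40/173 40/173 0 10 -5 E
6 1/5 5/13 1/5 12/65 11 -5 S
final 11 -6 W

n=0: pose=(8,-4,N); sL=20/29, sR=4/13; mL=20/29, mR=-144/377; mL+mR=4/13 → advance +1; mR−mL=-404/377 → turn -1·90°
n=1: pose=(8,-3,E); sL=40/137, sR=40/121; mL=40/137, mR=640/16577; mL+mR=40/121 → advance +1; mR−mL=-4200/16577 → turn -1·90°
n=2: pose=(9,-3,S); sL=5/18, sR=5/8; mL=5/18, mR=25/72; mL+mR=5/8 → advance +1; mR−mL=5/72 → turn +1·90°
n=3: pose=(9,-4,E); sL=40/153, sR=8/29; mL=40/153, mR=64/4437; mL+mR=8/29 → advance +1; mR−mL=-1096/4437 → turn -1·90°
n=4: pose=(10,-4,S); sL=4/17, sR=20/41; mL=4/17, mR=176/697; mL+mR=20/41 → advance +1; mR−mL=12/697 → turn +1·90°
n=5: pose=(10,-5,E); sL=40/173, sR=40/173; mL=40/173, mR=0; mL+mR=40/173 → advance +1; mR−mL=-40/173 → turn -1·90°
n=6: pose=(11,-5,S); sL=1/5, sR=5/13; mL=1/5, mR=12/65; mL+mR=5/13 → advance +1; mR−mL=-1/65 → turn -1·90°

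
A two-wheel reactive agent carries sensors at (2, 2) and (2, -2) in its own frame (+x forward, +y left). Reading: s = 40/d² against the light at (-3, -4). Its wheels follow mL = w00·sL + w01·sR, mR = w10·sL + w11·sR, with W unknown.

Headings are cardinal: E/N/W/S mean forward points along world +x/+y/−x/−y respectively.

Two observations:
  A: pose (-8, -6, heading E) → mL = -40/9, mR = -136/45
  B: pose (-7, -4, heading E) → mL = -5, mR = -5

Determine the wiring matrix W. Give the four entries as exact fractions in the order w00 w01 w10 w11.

-1 0 -1/2 -1/2

obs A: pose=(-8,-6,E) → sL=40/9, sR=8/5, mL=-40/9, mR=-136/45
obs B: pose=(-7,-4,E) → sL=5, sR=5, mL=-5, mR=-5
sensor matrix S = [[40/9, 8/5], [5, 5]]; det S = 128/9
solve [mL_A; mL_B] = S·[w00; w01] and [mR_A; mR_B] = S·[w10; w11]:
  w00 = -1, w01 = 0, w10 = -1/2, w11 = -1/2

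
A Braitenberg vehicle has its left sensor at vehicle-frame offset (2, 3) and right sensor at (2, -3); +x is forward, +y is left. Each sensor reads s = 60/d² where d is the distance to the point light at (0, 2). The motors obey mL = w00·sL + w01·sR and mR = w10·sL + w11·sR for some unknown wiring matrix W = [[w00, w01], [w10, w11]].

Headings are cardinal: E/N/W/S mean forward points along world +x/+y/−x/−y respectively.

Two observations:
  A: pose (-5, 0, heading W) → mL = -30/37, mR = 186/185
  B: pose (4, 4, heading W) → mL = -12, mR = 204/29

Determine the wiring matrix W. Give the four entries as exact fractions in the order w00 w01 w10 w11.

obs A: pose=(-5,0,W) → sL=30/37, sR=6/5, mL=-30/37, mR=186/185
obs B: pose=(4,4,W) → sL=12, sR=60/29, mL=-12, mR=204/29
sensor matrix S = [[30/37, 6/5], [12, 60/29]]; det S = -68256/5365
solve [mL_A; mL_B] = S·[w00; w01] and [mR_A; mR_B] = S·[w10; w11]:
  w00 = -1, w01 = 0, w10 = 1/2, w11 = 1/2

-1 0 1/2 1/2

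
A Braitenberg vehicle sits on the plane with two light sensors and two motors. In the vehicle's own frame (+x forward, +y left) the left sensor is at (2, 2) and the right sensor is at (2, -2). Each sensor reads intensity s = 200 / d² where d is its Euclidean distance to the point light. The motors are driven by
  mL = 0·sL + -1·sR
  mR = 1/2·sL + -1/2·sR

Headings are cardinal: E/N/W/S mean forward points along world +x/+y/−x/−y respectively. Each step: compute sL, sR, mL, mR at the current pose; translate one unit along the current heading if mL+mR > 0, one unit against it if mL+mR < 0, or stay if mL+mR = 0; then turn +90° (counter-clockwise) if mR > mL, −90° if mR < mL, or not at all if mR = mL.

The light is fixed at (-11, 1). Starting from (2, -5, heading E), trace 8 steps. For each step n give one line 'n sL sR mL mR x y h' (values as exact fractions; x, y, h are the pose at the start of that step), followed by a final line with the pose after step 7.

n=0: pose=(2,-5,E); sL=200/241, sR=200/289; mL=-200/289, mR=4800/69649; mL+mR=-43400/69649 → advance -1; mR−mL=53000/69649 → turn +1·90°
n=1: pose=(1,-5,N); sL=50/29, sR=50/53; mL=-50/53, mR=600/1537; mL+mR=-850/1537 → advance -1; mR−mL=2050/1537 → turn +1·90°
n=2: pose=(1,-6,W); sL=200/181, sR=8/5; mL=-8/5, mR=-224/905; mL+mR=-1672/905 → advance -1; mR−mL=1224/905 → turn +1·90°
n=3: pose=(2,-6,S); sL=100/153, sR=100/101; mL=-100/101, mR=-2600/15453; mL+mR=-17900/15453 → advance -1; mR−mL=12700/15453 → turn +1·90°
n=4: pose=(2,-5,E); sL=200/241, sR=200/289; mL=-200/289, mR=4800/69649; mL+mR=-43400/69649 → advance -1; mR−mL=53000/69649 → turn +1·90°
n=5: pose=(1,-5,N); sL=50/29, sR=50/53; mL=-50/53, mR=600/1537; mL+mR=-850/1537 → advance -1; mR−mL=2050/1537 → turn +1·90°
n=6: pose=(1,-6,W); sL=200/181, sR=8/5; mL=-8/5, mR=-224/905; mL+mR=-1672/905 → advance -1; mR−mL=1224/905 → turn +1·90°
n=7: pose=(2,-6,S); sL=100/153, sR=100/101; mL=-100/101, mR=-2600/15453; mL+mR=-17900/15453 → advance -1; mR−mL=12700/15453 → turn +1·90°

0 200/241 200/289 -200/289 4800/69649 2 -5 E
1 50/29 50/53 -50/53 600/1537 1 -5 N
2 200/181 8/5 -8/5 -224/905 1 -6 W
3 100/153 100/101 -100/101 -2600/15453 2 -6 S
4 200/241 200/289 -200/289 4800/69649 2 -5 E
5 50/29 50/53 -50/53 600/1537 1 -5 N
6 200/181 8/5 -8/5 -224/905 1 -6 W
7 100/153 100/101 -100/101 -2600/15453 2 -6 S
final 2 -5 E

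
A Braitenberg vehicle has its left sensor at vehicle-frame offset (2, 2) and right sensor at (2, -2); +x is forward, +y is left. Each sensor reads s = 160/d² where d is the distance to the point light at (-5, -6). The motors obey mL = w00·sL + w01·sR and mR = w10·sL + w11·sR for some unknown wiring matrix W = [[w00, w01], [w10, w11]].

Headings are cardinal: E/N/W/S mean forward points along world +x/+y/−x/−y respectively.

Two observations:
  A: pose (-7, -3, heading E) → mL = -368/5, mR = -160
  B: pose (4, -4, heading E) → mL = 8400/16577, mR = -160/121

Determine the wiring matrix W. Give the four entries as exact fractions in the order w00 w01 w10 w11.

obs A: pose=(-7,-3,E) → sL=32/5, sR=160, mL=-368/5, mR=-160
obs B: pose=(4,-4,E) → sL=160/137, sR=160/121, mL=8400/16577, mR=-160/121
sensor matrix S = [[32/5, 160], [160/137, 160/121]]; det S = -2957312/16577
solve [mL_A; mL_B] = S·[w00; w01] and [mR_A; mR_B] = S·[w10; w11]:
  w00 = 1, w01 = -1/2, w10 = 0, w11 = -1

1 -1/2 0 -1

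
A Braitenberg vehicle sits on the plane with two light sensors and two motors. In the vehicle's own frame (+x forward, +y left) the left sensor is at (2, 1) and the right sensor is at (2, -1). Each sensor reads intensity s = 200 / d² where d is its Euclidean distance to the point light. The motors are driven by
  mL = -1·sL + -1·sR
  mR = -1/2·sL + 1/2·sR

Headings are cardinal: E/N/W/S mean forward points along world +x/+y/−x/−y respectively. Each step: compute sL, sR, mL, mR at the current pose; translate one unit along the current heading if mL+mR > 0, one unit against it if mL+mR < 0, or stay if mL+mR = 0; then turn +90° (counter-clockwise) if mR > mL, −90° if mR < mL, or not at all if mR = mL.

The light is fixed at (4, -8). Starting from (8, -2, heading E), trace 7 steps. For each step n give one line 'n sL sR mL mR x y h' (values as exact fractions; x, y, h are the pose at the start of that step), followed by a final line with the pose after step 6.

0 40/17 200/61 -5840/1037 480/1037 8 -2 E
1 50/17 5/2 -185/34 -15/68 7 -2 N
2 200/17 200/37 -10800/629 -2000/629 7 -3 W
3 100/17 100/9 -2600/153 400/153 8 -3 S
4 40/17 200/61 -5840/1037 480/1037 8 -2 E
5 50/17 5/2 -185/34 -15/68 7 -2 N
6 200/17 200/37 -10800/629 -2000/629 7 -3 W
final 8 -3 S

n=0: pose=(8,-2,E); sL=40/17, sR=200/61; mL=-5840/1037, mR=480/1037; mL+mR=-5360/1037 → advance -1; mR−mL=6320/1037 → turn +1·90°
n=1: pose=(7,-2,N); sL=50/17, sR=5/2; mL=-185/34, mR=-15/68; mL+mR=-385/68 → advance -1; mR−mL=355/68 → turn +1·90°
n=2: pose=(7,-3,W); sL=200/17, sR=200/37; mL=-10800/629, mR=-2000/629; mL+mR=-12800/629 → advance -1; mR−mL=8800/629 → turn +1·90°
n=3: pose=(8,-3,S); sL=100/17, sR=100/9; mL=-2600/153, mR=400/153; mL+mR=-2200/153 → advance -1; mR−mL=1000/51 → turn +1·90°
n=4: pose=(8,-2,E); sL=40/17, sR=200/61; mL=-5840/1037, mR=480/1037; mL+mR=-5360/1037 → advance -1; mR−mL=6320/1037 → turn +1·90°
n=5: pose=(7,-2,N); sL=50/17, sR=5/2; mL=-185/34, mR=-15/68; mL+mR=-385/68 → advance -1; mR−mL=355/68 → turn +1·90°
n=6: pose=(7,-3,W); sL=200/17, sR=200/37; mL=-10800/629, mR=-2000/629; mL+mR=-12800/629 → advance -1; mR−mL=8800/629 → turn +1·90°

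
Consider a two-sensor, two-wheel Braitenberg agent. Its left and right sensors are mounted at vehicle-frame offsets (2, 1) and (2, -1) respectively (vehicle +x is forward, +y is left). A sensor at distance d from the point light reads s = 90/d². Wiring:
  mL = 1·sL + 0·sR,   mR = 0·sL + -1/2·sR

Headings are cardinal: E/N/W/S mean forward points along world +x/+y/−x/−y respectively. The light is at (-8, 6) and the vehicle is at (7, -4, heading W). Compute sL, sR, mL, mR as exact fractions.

left sensor world pos  = (5, -5); dL² = 290
right sensor world pos = (5, -3); dR² = 250
sL = 90/290 = 9/29
sR = 90/250 = 9/25
mL = 1·sL + 0·sR = 9/29
mR = 0·sL + -1/2·sR = -9/50

9/29 9/25 9/29 -9/50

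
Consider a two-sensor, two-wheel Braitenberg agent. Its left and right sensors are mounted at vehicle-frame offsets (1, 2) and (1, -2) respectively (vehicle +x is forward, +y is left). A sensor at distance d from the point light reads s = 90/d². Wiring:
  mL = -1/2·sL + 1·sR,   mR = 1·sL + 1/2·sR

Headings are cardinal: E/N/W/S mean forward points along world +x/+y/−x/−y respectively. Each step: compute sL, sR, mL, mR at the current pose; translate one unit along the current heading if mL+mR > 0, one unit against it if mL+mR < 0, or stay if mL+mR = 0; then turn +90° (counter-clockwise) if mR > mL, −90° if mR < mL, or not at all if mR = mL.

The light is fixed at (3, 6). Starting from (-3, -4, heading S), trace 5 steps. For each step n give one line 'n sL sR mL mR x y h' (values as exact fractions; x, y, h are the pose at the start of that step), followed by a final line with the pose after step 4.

n=0: pose=(-3,-4,S); sL=90/137, sR=18/37; mL=801/5069, mR=4563/5069; mL+mR=5364/5069 → advance +1; mR−mL=3762/5069 → turn +1·90°
n=1: pose=(-3,-5,E); sL=45/53, sR=45/97; mL=405/10282, mR=11115/10282; mL+mR=5760/5141 → advance +1; mR−mL=5355/5141 → turn +1·90°
n=2: pose=(-2,-5,N); sL=90/149, sR=90/109; mL=8505/16241, mR=16515/16241; mL+mR=25020/16241 → advance +1; mR−mL=8010/16241 → turn +1·90°
n=3: pose=(-2,-4,W); sL=1/2, sR=9/10; mL=13/20, mR=19/20; mL+mR=8/5 → advance +1; mR−mL=3/10 → turn +1·90°
n=4: pose=(-3,-4,S); sL=90/137, sR=18/37; mL=801/5069, mR=4563/5069; mL+mR=5364/5069 → advance +1; mR−mL=3762/5069 → turn +1·90°

0 90/137 18/37 801/5069 4563/5069 -3 -4 S
1 45/53 45/97 405/10282 11115/10282 -3 -5 E
2 90/149 90/109 8505/16241 16515/16241 -2 -5 N
3 1/2 9/10 13/20 19/20 -2 -4 W
4 90/137 18/37 801/5069 4563/5069 -3 -4 S
final -3 -5 E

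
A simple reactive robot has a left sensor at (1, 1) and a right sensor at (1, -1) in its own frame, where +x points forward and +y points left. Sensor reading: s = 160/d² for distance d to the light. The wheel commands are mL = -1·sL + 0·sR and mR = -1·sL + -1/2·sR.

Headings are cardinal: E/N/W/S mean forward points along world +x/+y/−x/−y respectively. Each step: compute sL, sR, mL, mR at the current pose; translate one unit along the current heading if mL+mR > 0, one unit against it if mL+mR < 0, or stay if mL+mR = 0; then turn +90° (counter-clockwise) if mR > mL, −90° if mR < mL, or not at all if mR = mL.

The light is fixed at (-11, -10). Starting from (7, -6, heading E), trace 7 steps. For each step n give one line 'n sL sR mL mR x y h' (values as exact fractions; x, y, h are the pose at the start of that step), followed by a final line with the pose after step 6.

0 80/193 16/37 -80/193 -4504/7141 7 -6 E
1 160/333 32/53 -160/333 -13808/17649 6 -6 S
2 10/17 40/73 -10/17 -1070/1241 6 -5 W
3 32/65 160/397 -32/65 -17904/25805 7 -5 N
4 80/193 16/37 -80/193 -4504/7141 7 -6 E
5 160/333 32/53 -160/333 -13808/17649 6 -6 S
6 10/17 40/73 -10/17 -1070/1241 6 -5 W
final 7 -5 N

n=0: pose=(7,-6,E); sL=80/193, sR=16/37; mL=-80/193, mR=-4504/7141; mL+mR=-7464/7141 → advance -1; mR−mL=-8/37 → turn -1·90°
n=1: pose=(6,-6,S); sL=160/333, sR=32/53; mL=-160/333, mR=-13808/17649; mL+mR=-22288/17649 → advance -1; mR−mL=-16/53 → turn -1·90°
n=2: pose=(6,-5,W); sL=10/17, sR=40/73; mL=-10/17, mR=-1070/1241; mL+mR=-1800/1241 → advance -1; mR−mL=-20/73 → turn -1·90°
n=3: pose=(7,-5,N); sL=32/65, sR=160/397; mL=-32/65, mR=-17904/25805; mL+mR=-30608/25805 → advance -1; mR−mL=-80/397 → turn -1·90°
n=4: pose=(7,-6,E); sL=80/193, sR=16/37; mL=-80/193, mR=-4504/7141; mL+mR=-7464/7141 → advance -1; mR−mL=-8/37 → turn -1·90°
n=5: pose=(6,-6,S); sL=160/333, sR=32/53; mL=-160/333, mR=-13808/17649; mL+mR=-22288/17649 → advance -1; mR−mL=-16/53 → turn -1·90°
n=6: pose=(6,-5,W); sL=10/17, sR=40/73; mL=-10/17, mR=-1070/1241; mL+mR=-1800/1241 → advance -1; mR−mL=-20/73 → turn -1·90°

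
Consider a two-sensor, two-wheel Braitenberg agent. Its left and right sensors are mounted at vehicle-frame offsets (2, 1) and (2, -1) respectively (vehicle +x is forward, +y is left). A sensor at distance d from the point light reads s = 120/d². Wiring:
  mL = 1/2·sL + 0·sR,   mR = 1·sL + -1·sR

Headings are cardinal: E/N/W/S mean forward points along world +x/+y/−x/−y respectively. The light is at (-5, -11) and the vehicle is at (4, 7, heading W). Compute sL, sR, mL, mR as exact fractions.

60/169 12/41 30/169 432/6929

left sensor world pos  = (2, 6); dL² = 338
right sensor world pos = (2, 8); dR² = 410
sL = 120/338 = 60/169
sR = 120/410 = 12/41
mL = 1/2·sL + 0·sR = 30/169
mR = 1·sL + -1·sR = 432/6929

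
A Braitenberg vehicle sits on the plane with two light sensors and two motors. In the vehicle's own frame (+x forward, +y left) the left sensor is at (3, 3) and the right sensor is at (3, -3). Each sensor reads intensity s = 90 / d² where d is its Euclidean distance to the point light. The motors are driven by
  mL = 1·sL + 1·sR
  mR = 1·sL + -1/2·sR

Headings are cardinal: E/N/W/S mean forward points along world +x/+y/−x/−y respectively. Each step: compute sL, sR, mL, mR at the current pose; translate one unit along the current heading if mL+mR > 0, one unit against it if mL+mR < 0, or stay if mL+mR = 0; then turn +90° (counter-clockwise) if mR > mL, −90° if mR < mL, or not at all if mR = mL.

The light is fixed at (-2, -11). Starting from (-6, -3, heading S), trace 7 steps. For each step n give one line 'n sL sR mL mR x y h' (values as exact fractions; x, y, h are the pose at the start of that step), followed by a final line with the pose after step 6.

0 45/13 45/37 2250/481 2745/962 -6 -3 S
1 18/13 90/149 3852/1937 2097/1937 -6 -4 W
2 45/82 45/52 3015/2132 495/4264 -7 -4 N
3 18/25 90/29 2772/725 -603/725 -7 -3 E
4 45/13 45/37 2250/481 2745/962 -6 -3 S
5 18/13 90/149 3852/1937 2097/1937 -6 -4 W
6 45/82 45/52 3015/2132 495/4264 -7 -4 N
final -7 -3 E

n=0: pose=(-6,-3,S); sL=45/13, sR=45/37; mL=2250/481, mR=2745/962; mL+mR=7245/962 → advance +1; mR−mL=-135/74 → turn -1·90°
n=1: pose=(-6,-4,W); sL=18/13, sR=90/149; mL=3852/1937, mR=2097/1937; mL+mR=5949/1937 → advance +1; mR−mL=-135/149 → turn -1·90°
n=2: pose=(-7,-4,N); sL=45/82, sR=45/52; mL=3015/2132, mR=495/4264; mL+mR=6525/4264 → advance +1; mR−mL=-135/104 → turn -1·90°
n=3: pose=(-7,-3,E); sL=18/25, sR=90/29; mL=2772/725, mR=-603/725; mL+mR=2169/725 → advance +1; mR−mL=-135/29 → turn -1·90°
n=4: pose=(-6,-3,S); sL=45/13, sR=45/37; mL=2250/481, mR=2745/962; mL+mR=7245/962 → advance +1; mR−mL=-135/74 → turn -1·90°
n=5: pose=(-6,-4,W); sL=18/13, sR=90/149; mL=3852/1937, mR=2097/1937; mL+mR=5949/1937 → advance +1; mR−mL=-135/149 → turn -1·90°
n=6: pose=(-7,-4,N); sL=45/82, sR=45/52; mL=3015/2132, mR=495/4264; mL+mR=6525/4264 → advance +1; mR−mL=-135/104 → turn -1·90°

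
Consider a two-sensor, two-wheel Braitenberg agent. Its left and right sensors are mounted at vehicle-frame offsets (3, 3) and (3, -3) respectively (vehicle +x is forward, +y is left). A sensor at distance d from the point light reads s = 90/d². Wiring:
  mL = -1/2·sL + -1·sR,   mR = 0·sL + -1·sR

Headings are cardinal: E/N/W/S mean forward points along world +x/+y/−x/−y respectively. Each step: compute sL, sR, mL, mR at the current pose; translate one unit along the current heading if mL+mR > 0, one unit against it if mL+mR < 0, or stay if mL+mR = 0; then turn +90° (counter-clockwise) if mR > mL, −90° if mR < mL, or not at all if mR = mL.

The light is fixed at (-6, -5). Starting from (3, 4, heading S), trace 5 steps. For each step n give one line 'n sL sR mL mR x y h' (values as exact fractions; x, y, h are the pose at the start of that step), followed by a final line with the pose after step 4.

n=0: pose=(3,4,S); sL=1/2, sR=5/4; mL=-3/2, mR=-5/4; mL+mR=-11/4 → advance -1; mR−mL=1/4 → turn +1·90°
n=1: pose=(3,5,E); sL=90/313, sR=90/193; mL=-36855/60409, mR=-90/193; mL+mR=-65025/60409 → advance -1; mR−mL=45/313 → turn +1·90°
n=2: pose=(2,5,N); sL=45/97, sR=9/29; mL=-3051/5626, mR=-9/29; mL+mR=-4797/5626 → advance -1; mR−mL=45/194 → turn +1·90°
n=3: pose=(2,4,W); sL=90/61, sR=90/169; mL=-13095/10309, mR=-90/169; mL+mR=-18585/10309 → advance -1; mR−mL=45/61 → turn +1·90°
n=4: pose=(3,4,S); sL=1/2, sR=5/4; mL=-3/2, mR=-5/4; mL+mR=-11/4 → advance -1; mR−mL=1/4 → turn +1·90°

0 1/2 5/4 -3/2 -5/4 3 4 S
1 90/313 90/193 -36855/60409 -90/193 3 5 E
2 45/97 9/29 -3051/5626 -9/29 2 5 N
3 90/61 90/169 -13095/10309 -90/169 2 4 W
4 1/2 5/4 -3/2 -5/4 3 4 S
final 3 5 E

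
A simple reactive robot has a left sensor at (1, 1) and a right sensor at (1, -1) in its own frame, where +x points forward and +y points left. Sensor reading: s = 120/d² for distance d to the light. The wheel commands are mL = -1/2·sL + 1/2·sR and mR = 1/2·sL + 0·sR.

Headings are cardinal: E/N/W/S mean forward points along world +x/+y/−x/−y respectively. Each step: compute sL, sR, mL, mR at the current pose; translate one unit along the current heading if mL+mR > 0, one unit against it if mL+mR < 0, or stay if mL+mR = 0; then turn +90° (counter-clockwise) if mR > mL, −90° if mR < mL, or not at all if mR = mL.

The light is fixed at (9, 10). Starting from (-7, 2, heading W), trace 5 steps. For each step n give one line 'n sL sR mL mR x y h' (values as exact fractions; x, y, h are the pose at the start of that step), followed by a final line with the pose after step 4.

n=0: pose=(-7,2,W); sL=12/37, sR=60/169; mL=96/6253, mR=6/37; mL+mR=30/169 → advance +1; mR−mL=918/6253 → turn +1·90°
n=1: pose=(-8,2,S); sL=120/337, sR=8/27; mL=-272/9099, mR=60/337; mL+mR=4/27 → advance +1; mR−mL=1892/9099 → turn +1·90°
n=2: pose=(-8,1,E); sL=3/8, sR=30/89; mL=-27/1424, mR=3/16; mL+mR=15/89 → advance +1; mR−mL=147/712 → turn +1·90°
n=3: pose=(-7,1,N); sL=120/353, sR=120/289; mL=3840/102017, mR=60/353; mL+mR=60/289 → advance +1; mR−mL=13500/102017 → turn +1·90°
n=4: pose=(-7,2,W); sL=12/37, sR=60/169; mL=96/6253, mR=6/37; mL+mR=30/169 → advance +1; mR−mL=918/6253 → turn +1·90°

0 12/37 60/169 96/6253 6/37 -7 2 W
1 120/337 8/27 -272/9099 60/337 -8 2 S
2 3/8 30/89 -27/1424 3/16 -8 1 E
3 120/353 120/289 3840/102017 60/353 -7 1 N
4 12/37 60/169 96/6253 6/37 -7 2 W
final -8 2 S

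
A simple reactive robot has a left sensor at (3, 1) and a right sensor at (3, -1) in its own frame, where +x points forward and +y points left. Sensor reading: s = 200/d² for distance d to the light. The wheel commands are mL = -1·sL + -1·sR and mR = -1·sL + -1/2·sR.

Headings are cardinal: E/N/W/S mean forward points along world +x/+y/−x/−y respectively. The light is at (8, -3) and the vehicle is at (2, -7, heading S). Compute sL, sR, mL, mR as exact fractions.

100/37 100/49 -8600/1813 -6750/1813

left sensor world pos  = (3, -10); dL² = 74
right sensor world pos = (1, -10); dR² = 98
sL = 200/74 = 100/37
sR = 200/98 = 100/49
mL = -1·sL + -1·sR = -8600/1813
mR = -1·sL + -1/2·sR = -6750/1813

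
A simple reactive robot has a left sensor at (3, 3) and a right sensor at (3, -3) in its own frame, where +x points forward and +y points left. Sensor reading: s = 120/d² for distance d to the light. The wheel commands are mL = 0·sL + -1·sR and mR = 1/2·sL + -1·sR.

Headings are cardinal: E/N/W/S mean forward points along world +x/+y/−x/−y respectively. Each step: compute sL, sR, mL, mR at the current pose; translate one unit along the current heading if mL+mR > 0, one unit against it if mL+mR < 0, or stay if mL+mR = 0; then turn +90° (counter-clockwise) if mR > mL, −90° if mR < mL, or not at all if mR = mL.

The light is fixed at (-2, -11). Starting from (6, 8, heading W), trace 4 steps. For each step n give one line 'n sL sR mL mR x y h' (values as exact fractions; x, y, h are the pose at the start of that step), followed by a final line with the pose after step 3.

0 120/281 120/509 -120/509 -3180/143029 6 8 W
1 3/10 30/73 -30/73 -381/1460 7 8 S
2 120/673 120/433 -120/433 -54780/291409 7 9 E
3 60/277 12/65 -12/65 -1374/18005 6 9 N
final 6 8 W

n=0: pose=(6,8,W); sL=120/281, sR=120/509; mL=-120/509, mR=-3180/143029; mL+mR=-36900/143029 → advance -1; mR−mL=60/281 → turn +1·90°
n=1: pose=(7,8,S); sL=3/10, sR=30/73; mL=-30/73, mR=-381/1460; mL+mR=-981/1460 → advance -1; mR−mL=3/20 → turn +1·90°
n=2: pose=(7,9,E); sL=120/673, sR=120/433; mL=-120/433, mR=-54780/291409; mL+mR=-135540/291409 → advance -1; mR−mL=60/673 → turn +1·90°
n=3: pose=(6,9,N); sL=60/277, sR=12/65; mL=-12/65, mR=-1374/18005; mL+mR=-4698/18005 → advance -1; mR−mL=30/277 → turn +1·90°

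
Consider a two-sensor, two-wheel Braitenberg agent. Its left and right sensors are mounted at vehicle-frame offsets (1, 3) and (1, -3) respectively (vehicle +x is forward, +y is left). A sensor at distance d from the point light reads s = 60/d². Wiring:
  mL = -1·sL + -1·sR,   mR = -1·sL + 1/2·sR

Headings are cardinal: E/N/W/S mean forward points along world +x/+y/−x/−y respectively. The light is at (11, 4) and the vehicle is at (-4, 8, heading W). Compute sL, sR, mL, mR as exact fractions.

60/257 12/61 -6744/15677 -2118/15677

left sensor world pos  = (-5, 5); dL² = 257
right sensor world pos = (-5, 11); dR² = 305
sL = 60/257 = 60/257
sR = 60/305 = 12/61
mL = -1·sL + -1·sR = -6744/15677
mR = -1·sL + 1/2·sR = -2118/15677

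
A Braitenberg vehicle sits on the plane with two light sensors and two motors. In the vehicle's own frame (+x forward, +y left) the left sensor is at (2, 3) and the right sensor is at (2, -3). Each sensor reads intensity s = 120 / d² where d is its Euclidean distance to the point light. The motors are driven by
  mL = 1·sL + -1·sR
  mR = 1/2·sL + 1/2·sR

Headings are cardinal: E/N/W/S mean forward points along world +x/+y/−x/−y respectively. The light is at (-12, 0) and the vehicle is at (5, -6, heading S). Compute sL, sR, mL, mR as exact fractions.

15/58 6/13 -153/754 543/1508

left sensor world pos  = (8, -8); dL² = 464
right sensor world pos = (2, -8); dR² = 260
sL = 120/464 = 15/58
sR = 120/260 = 6/13
mL = 1·sL + -1·sR = -153/754
mR = 1/2·sL + 1/2·sR = 543/1508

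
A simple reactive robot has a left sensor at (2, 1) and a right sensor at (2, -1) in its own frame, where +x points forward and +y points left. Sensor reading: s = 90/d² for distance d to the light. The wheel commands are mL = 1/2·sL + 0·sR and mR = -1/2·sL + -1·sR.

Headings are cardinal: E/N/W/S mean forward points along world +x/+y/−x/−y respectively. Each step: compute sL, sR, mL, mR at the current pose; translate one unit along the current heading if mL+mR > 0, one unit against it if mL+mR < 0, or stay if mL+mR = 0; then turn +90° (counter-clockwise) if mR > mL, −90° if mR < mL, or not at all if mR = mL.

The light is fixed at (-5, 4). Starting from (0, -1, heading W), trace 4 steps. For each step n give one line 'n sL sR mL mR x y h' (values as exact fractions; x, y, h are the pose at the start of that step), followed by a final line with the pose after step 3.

n=0: pose=(0,-1,W); sL=2, sR=18/5; mL=1, mR=-23/5; mL+mR=-18/5 → advance -1; mR−mL=-28/5 → turn -1·90°
n=1: pose=(1,-1,N); sL=45/17, sR=45/29; mL=45/34, mR=-2835/986; mL+mR=-45/29 → advance -1; mR−mL=-2070/493 → turn -1·90°
n=2: pose=(1,-2,E); sL=90/89, sR=90/113; mL=45/89, mR=-13095/10057; mL+mR=-90/113 → advance -1; mR−mL=-18180/10057 → turn -1·90°
n=3: pose=(0,-2,S); sL=9/10, sR=9/8; mL=9/20, mR=-63/40; mL+mR=-9/8 → advance -1; mR−mL=-81/40 → turn -1·90°

0 2 18/5 1 -23/5 0 -1 W
1 45/17 45/29 45/34 -2835/986 1 -1 N
2 90/89 90/113 45/89 -13095/10057 1 -2 E
3 9/10 9/8 9/20 -63/40 0 -2 S
final 0 -1 W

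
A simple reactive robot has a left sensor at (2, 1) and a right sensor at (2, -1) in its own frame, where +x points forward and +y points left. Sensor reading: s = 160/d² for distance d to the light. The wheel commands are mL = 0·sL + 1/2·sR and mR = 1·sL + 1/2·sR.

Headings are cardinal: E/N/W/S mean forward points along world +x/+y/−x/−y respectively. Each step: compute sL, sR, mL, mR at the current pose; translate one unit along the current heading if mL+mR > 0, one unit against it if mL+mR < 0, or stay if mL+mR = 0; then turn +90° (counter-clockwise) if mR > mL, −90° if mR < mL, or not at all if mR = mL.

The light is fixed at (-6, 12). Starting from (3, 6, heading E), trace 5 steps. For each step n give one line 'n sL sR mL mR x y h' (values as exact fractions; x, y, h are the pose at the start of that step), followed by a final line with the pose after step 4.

n=0: pose=(3,6,E); sL=80/73, sR=16/17; mL=8/17, mR=1944/1241; mL+mR=2528/1241 → advance +1; mR−mL=80/73 → turn +1·90°
n=1: pose=(4,6,N); sL=160/97, sR=160/137; mL=80/137, mR=29680/13289; mL+mR=37440/13289 → advance +1; mR−mL=160/97 → turn +1·90°
n=2: pose=(4,7,W); sL=8/5, sR=2; mL=1, mR=13/5; mL+mR=18/5 → advance +1; mR−mL=8/5 → turn +1·90°
n=3: pose=(3,7,S); sL=160/149, sR=160/113; mL=80/113, mR=30000/16837; mL+mR=41920/16837 → advance +1; mR−mL=160/149 → turn +1·90°
n=4: pose=(3,6,E); sL=80/73, sR=16/17; mL=8/17, mR=1944/1241; mL+mR=2528/1241 → advance +1; mR−mL=80/73 → turn +1·90°

0 80/73 16/17 8/17 1944/1241 3 6 E
1 160/97 160/137 80/137 29680/13289 4 6 N
2 8/5 2 1 13/5 4 7 W
3 160/149 160/113 80/113 30000/16837 3 7 S
4 80/73 16/17 8/17 1944/1241 3 6 E
final 4 6 N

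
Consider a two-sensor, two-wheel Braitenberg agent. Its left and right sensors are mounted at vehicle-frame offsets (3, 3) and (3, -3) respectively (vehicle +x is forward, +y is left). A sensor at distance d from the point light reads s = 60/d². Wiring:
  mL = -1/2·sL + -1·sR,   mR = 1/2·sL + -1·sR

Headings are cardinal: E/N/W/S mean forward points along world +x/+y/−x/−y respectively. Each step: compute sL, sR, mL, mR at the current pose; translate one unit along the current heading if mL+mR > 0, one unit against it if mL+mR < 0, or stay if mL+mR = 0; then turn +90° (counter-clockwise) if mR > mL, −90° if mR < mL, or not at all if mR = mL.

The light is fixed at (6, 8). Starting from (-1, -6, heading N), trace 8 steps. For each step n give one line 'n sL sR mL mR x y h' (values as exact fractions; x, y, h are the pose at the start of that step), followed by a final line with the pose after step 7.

n=0: pose=(-1,-6,N); sL=60/221, sR=60/137; mL=-17370/30277, mR=-9150/30277; mL+mR=-120/137 → advance -1; mR−mL=60/221 → turn +1·90°
n=1: pose=(-1,-7,W); sL=15/106, sR=15/61; mL=-4095/12932, mR=-2265/12932; mL+mR=-30/61 → advance -1; mR−mL=15/106 → turn +1·90°
n=2: pose=(0,-7,S); sL=20/111, sR=4/27; mL=-238/999, mR=-58/999; mL+mR=-8/27 → advance -1; mR−mL=20/111 → turn +1·90°
n=3: pose=(0,-6,E); sL=6/13, sR=30/149; mL=-837/1937, mR=57/1937; mL+mR=-60/149 → advance -1; mR−mL=6/13 → turn +1·90°
n=4: pose=(-1,-6,N); sL=60/221, sR=60/137; mL=-17370/30277, mR=-9150/30277; mL+mR=-120/137 → advance -1; mR−mL=60/221 → turn +1·90°
n=5: pose=(-1,-7,W); sL=15/106, sR=15/61; mL=-4095/12932, mR=-2265/12932; mL+mR=-30/61 → advance -1; mR−mL=15/106 → turn +1·90°
n=6: pose=(0,-7,S); sL=20/111, sR=4/27; mL=-238/999, mR=-58/999; mL+mR=-8/27 → advance -1; mR−mL=20/111 → turn +1·90°
n=7: pose=(0,-6,E); sL=6/13, sR=30/149; mL=-837/1937, mR=57/1937; mL+mR=-60/149 → advance -1; mR−mL=6/13 → turn +1·90°

0 60/221 60/137 -17370/30277 -9150/30277 -1 -6 N
1 15/106 15/61 -4095/12932 -2265/12932 -1 -7 W
2 20/111 4/27 -238/999 -58/999 0 -7 S
3 6/13 30/149 -837/1937 57/1937 0 -6 E
4 60/221 60/137 -17370/30277 -9150/30277 -1 -6 N
5 15/106 15/61 -4095/12932 -2265/12932 -1 -7 W
6 20/111 4/27 -238/999 -58/999 0 -7 S
7 6/13 30/149 -837/1937 57/1937 0 -6 E
final -1 -6 N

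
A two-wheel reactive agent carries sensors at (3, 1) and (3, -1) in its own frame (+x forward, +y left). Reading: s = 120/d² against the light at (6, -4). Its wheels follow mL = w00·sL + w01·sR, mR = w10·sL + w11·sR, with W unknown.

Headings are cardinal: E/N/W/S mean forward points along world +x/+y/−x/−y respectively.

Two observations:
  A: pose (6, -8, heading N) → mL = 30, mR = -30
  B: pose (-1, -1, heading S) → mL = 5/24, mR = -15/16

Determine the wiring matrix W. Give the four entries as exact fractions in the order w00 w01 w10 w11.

obs A: pose=(6,-8,N) → sL=60, sR=60, mL=30, mR=-30
obs B: pose=(-1,-1,S) → sL=10/3, sR=15/8, mL=5/24, mR=-15/16
sensor matrix S = [[60, 60], [10/3, 15/8]]; det S = -175/2
solve [mL_A; mL_B] = S·[w00; w01] and [mR_A; mR_B] = S·[w10; w11]:
  w00 = -1/2, w01 = 1, w10 = 0, w11 = -1/2

-1/2 1 0 -1/2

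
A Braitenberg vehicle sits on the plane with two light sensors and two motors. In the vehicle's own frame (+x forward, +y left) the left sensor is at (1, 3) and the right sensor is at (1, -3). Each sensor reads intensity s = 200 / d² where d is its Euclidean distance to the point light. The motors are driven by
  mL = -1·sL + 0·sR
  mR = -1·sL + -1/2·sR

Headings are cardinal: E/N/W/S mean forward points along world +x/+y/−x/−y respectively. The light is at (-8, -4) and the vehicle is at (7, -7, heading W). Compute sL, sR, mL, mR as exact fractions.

25/29 50/49 -25/29 -1950/1421

left sensor world pos  = (6, -10); dL² = 232
right sensor world pos = (6, -4); dR² = 196
sL = 200/232 = 25/29
sR = 200/196 = 50/49
mL = -1·sL + 0·sR = -25/29
mR = -1·sL + -1/2·sR = -1950/1421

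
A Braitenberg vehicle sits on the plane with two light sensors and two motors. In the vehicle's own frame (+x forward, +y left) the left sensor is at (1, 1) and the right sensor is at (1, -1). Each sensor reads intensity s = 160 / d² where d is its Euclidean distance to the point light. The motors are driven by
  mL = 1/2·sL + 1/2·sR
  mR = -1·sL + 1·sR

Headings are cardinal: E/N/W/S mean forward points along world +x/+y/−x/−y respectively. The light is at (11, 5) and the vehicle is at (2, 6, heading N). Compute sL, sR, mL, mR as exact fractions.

left sensor world pos  = (1, 7); dL² = 104
right sensor world pos = (3, 7); dR² = 68
sL = 160/104 = 20/13
sR = 160/68 = 40/17
mL = 1/2·sL + 1/2·sR = 430/221
mR = -1·sL + 1·sR = 180/221

20/13 40/17 430/221 180/221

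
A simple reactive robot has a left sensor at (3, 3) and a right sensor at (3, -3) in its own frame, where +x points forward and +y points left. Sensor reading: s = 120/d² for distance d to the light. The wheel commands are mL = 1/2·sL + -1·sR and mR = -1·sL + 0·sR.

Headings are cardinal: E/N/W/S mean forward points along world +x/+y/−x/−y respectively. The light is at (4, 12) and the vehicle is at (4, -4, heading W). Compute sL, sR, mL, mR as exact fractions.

left sensor world pos  = (1, -7); dL² = 370
right sensor world pos = (1, -1); dR² = 178
sL = 120/370 = 12/37
sR = 120/178 = 60/89
mL = 1/2·sL + -1·sR = -1686/3293
mR = -1·sL + 0·sR = -12/37

12/37 60/89 -1686/3293 -12/37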